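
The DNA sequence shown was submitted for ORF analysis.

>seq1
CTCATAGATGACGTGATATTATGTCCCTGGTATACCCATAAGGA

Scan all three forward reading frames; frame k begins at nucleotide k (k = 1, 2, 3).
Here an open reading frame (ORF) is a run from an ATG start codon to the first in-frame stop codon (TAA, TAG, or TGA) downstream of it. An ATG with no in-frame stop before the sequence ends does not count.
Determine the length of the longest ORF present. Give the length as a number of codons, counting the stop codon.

7

Frame 1: CTC ATA GAT GAC GTG ATA TTA TGT CCC TGG TAT ACC CAT AAG — no ATG→stop ORF.
Frame 2: TCA TAG ATG ACG TGA TAT TAT GTC CCT GGT ATA CCC ATA AGG — ATG at 8, stop TGA at 14 → 9 nt.
Frame 3: CAT AGA TGA CGT GAT ATT ATG TCC CTG GTA TAC CCA TAA GGA — ATG at 21, stop TAA at 39 → 21 nt.
Longest: frame 3, positions 21–41, 21 nt = 7 codons = 6 aa. → 7 codons.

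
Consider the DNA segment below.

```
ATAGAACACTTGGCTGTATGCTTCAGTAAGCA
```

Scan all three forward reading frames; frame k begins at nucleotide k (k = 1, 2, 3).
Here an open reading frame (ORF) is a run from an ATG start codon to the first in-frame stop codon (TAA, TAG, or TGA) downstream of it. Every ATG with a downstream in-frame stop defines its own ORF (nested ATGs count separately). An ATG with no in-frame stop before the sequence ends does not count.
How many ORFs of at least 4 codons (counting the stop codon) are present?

1

Frame 1: ATA GAA CAC TTG GCT GTA TGC TTC AGT AAG — no ATG→stop ORF.
Frame 2: TAG AAC ACT TGG CTG TAT GCT TCA GTA AGC — no ATG→stop ORF.
Frame 3: AGA ACA CTT GGC TGT ATG CTT CAG TAA GCA — ATG at 18, stop TAA at 27 → 12 nt.
ORFs ≥ 4 codons: frame 3 18–29 (4 codons). Count = 1.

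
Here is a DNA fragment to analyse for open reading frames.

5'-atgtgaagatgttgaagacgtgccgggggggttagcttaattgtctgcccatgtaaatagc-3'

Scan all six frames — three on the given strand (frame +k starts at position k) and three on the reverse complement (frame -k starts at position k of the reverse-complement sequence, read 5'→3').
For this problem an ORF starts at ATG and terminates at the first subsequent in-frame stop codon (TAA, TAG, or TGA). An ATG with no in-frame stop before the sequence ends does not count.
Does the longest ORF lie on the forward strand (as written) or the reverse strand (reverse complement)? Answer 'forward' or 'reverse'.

Reverse complement (5'→3'): GCTATTTACATGGGCAGACAATTAAGCTAACCCCCCCGGCACGTCTTCAACATCTTCACAT
Frame +1: ATG TGA AGA TGT TGA AGA CGT GCC GGG GGG GTT AGC TTA ATT GTC TGC CCA TGT AAA TAG — ATG at 1, stop TGA at 4 → 6 nt.
Frame +2: TGT GAA GAT GTT GAA GAC GTG CCG GGG GGG TTA GCT TAA TTG TCT GCC CAT GTA AAT AGC — no ATG→stop ORF.
Frame +3: GTG AAG ATG TTG AAG ACG TGC CGG GGG GGT TAG CTT AAT TGT CTG CCC ATG TAA ATA — ATG at 9, stop TAG at 33 → 27 nt; ATG at 51, stop TAA at 54 → 6 nt.
Frame -1: GCT ATT TAC ATG GGC AGA CAA TTA AGC TAA CCC CCC CGG CAC GTC TTC AAC ATC TTC ACA — ATG at 10, stop TAA at 28 → 21 nt.
Frame -2: CTA TTT ACA TGG GCA GAC AAT TAA GCT AAC CCC CCC GGC ACG TCT TCA ACA TCT TCA CAT — no ATG→stop ORF.
Frame -3: TAT TTA CAT GGG CAG ACA ATT AAG CTA ACC CCC CCG GCA CGT CTT CAA CAT CTT CAC — no ATG→stop ORF.
Forward-strand max 27 nt; reverse-strand max 21 nt. The forward strand has the longer ORF.

forward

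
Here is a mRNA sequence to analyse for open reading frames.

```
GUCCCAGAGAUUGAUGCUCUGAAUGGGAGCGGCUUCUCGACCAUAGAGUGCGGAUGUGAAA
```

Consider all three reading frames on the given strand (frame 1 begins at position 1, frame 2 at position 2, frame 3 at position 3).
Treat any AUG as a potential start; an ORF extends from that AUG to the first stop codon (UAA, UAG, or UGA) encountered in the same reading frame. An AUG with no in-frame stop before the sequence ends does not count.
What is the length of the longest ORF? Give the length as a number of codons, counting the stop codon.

Frame 1: GUC CCA GAG AUU GAU GCU CUG AAU GGG AGC GGC UUC UCG ACC AUA GAG UGC GGA UGU GAA — no AUG→stop ORF.
Frame 2: UCC CAG AGA UUG AUG CUC UGA AUG GGA GCG GCU UCU CGA CCA UAG AGU GCG GAU GUG AAA — AUG at 14, stop UGA at 20 → 9 nt; AUG at 23, stop UAG at 44 → 24 nt.
Frame 3: CCC AGA GAU UGA UGC UCU GAA UGG GAG CGG CUU CUC GAC CAU AGA GUG CGG AUG UGA — AUG at 54, stop UGA at 57 → 6 nt.
Longest: frame 2, positions 23–46, 24 nt = 8 codons = 7 aa. → 8 codons.

8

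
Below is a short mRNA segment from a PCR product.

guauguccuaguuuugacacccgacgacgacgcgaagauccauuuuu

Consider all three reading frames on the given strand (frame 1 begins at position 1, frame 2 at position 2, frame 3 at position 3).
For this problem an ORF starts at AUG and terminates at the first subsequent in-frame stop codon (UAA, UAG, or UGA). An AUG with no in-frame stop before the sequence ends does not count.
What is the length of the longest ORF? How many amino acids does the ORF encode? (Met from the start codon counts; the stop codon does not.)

Frame 1: GUA UGU CCU AGU UUU GAC ACC CGA CGA CGA CGC GAA GAU CCA UUU — no AUG→stop ORF.
Frame 2: UAU GUC CUA GUU UUG ACA CCC GAC GAC GAC GCG AAG AUC CAU UUU — no AUG→stop ORF.
Frame 3: AUG UCC UAG UUU UGA CAC CCG ACG ACG ACG CGA AGA UCC AUU UUU — AUG at 3, stop UAG at 9 → 9 nt.
Longest: frame 3, positions 3–11, 9 nt = 3 codons = 2 aa. → 2 amino acids.

2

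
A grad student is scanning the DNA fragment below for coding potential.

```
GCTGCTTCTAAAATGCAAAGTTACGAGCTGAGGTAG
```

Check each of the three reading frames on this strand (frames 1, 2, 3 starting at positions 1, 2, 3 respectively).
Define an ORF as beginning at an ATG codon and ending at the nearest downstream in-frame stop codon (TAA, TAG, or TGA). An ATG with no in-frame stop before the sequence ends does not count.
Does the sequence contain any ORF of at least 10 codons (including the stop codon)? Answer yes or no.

Frame 1: GCT GCT TCT AAA ATG CAA AGT TAC GAG CTG AGG TAG — ATG at 13, stop TAG at 34 → 24 nt.
Frame 2: CTG CTT CTA AAA TGC AAA GTT ACG AGC TGA GGT — no ATG→stop ORF.
Frame 3: TGC TTC TAA AAT GCA AAG TTA CGA GCT GAG GTA — no ATG→stop ORF.
Largest ORF found is 8 codons < 10, so no.

no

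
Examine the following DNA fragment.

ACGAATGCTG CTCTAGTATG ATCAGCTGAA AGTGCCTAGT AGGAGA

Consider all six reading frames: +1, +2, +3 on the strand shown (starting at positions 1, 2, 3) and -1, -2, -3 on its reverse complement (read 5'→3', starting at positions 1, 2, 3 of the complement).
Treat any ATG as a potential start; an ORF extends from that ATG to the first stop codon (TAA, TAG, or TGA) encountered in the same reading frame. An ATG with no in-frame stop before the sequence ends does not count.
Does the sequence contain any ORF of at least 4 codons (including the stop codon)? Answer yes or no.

yes

Reverse complement (5'→3'): TCTCCTACTAGGCACTTTCAGCTGATCATACTAGAGCAGCATTCGT
Frame +1: ACG AAT GCT GCT CTA GTA TGA TCA GCT GAA AGT GCC TAG TAG GAG — no ATG→stop ORF.
Frame +2: CGA ATG CTG CTC TAG TAT GAT CAG CTG AAA GTG CCT AGT AGG AGA — ATG at 5, stop TAG at 14 → 12 nt.
Frame +3: GAA TGC TGC TCT AGT ATG ATC AGC TGA AAG TGC CTA GTA GGA — ATG at 18, stop TGA at 27 → 12 nt.
Frame -1: TCT CCT ACT AGG CAC TTT CAG CTG ATC ATA CTA GAG CAG CAT TCG — no ATG→stop ORF.
Frame -2: CTC CTA CTA GGC ACT TTC AGC TGA TCA TAC TAG AGC AGC ATT CGT — no ATG→stop ORF.
Frame -3: TCC TAC TAG GCA CTT TCA GCT GAT CAT ACT AGA GCA GCA TTC — no ATG→stop ORF.
Frame +2 has an ORF of 4 codons (positions 5–16) ≥ 4, so yes.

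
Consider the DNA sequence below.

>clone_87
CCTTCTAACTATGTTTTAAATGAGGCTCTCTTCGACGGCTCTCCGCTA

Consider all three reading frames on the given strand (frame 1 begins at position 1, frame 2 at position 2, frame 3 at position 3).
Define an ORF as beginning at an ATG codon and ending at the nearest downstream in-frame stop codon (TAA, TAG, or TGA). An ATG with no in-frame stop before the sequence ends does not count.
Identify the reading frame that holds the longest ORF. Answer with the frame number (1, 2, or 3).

Frame 1: CCT TCT AAC TAT GTT TTA AAT GAG GCT CTC TTC GAC GGC TCT CCG CTA — no ATG→stop ORF.
Frame 2: CTT CTA ACT ATG TTT TAA ATG AGG CTC TCT TCG ACG GCT CTC CGC — ATG at 11, stop TAA at 17 → 9 nt.
Frame 3: TTC TAA CTA TGT TTT AAA TGA GGC TCT CTT CGA CGG CTC TCC GCT — no ATG→stop ORF.
Longest ORF is 9 nt in frame 2 (positions 11–19).

2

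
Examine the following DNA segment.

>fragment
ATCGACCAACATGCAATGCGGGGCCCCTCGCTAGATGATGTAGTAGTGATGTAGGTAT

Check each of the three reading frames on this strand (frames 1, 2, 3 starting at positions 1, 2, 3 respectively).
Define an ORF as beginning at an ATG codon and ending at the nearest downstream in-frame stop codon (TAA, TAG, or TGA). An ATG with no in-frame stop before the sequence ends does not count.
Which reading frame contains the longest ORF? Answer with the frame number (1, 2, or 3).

Frame 1: ATC GAC CAA CAT GCA ATG CGG GGC CCC TCG CTA GAT GAT GTA GTA GTG ATG TAG GTA — ATG at 16, stop TAG at 52 → 39 nt; ATG at 49, stop TAG at 52 → 6 nt.
Frame 2: TCG ACC AAC ATG CAA TGC GGG GCC CCT CGC TAG ATG ATG TAG TAG TGA TGT AGG TAT — ATG at 11, stop TAG at 32 → 24 nt; ATG at 35, stop TAG at 41 → 9 nt; ATG at 38, stop TAG at 41 → 6 nt.
Frame 3: CGA CCA ACA TGC AAT GCG GGG CCC CTC GCT AGA TGA TGT AGT AGT GAT GTA GGT — no ATG→stop ORF.
Longest ORF is 39 nt in frame 1 (positions 16–54).

1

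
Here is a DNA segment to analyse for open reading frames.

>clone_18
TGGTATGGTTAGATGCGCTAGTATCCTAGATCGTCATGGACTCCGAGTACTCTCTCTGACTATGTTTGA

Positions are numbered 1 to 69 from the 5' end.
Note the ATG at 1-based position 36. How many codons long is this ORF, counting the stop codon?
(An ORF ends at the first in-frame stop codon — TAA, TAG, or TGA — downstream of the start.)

8

Codons from position 36: ATG (36–38), GAC (39–41), TCC (42–44), GAG (45–47), TAC (48–50), TCT (51–53), CTC (54–56), TGA (57–59).
TGA is the first in-frame stop; that's 8 codons including the stop.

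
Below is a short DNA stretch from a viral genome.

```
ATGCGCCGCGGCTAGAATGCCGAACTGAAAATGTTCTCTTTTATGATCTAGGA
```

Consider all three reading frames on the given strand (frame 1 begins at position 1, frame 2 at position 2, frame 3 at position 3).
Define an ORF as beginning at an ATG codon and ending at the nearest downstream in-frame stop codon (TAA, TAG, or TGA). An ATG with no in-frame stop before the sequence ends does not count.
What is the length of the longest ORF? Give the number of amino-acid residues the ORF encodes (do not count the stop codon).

6

Frame 1: ATG CGC CGC GGC TAG AAT GCC GAA CTG AAA ATG TTC TCT TTT ATG ATC TAG — ATG at 1, stop TAG at 13 → 15 nt; ATG at 31, stop TAG at 49 → 21 nt; ATG at 43, stop TAG at 49 → 9 nt.
Frame 2: TGC GCC GCG GCT AGA ATG CCG AAC TGA AAA TGT TCT CTT TTA TGA TCT AGG — ATG at 17, stop TGA at 26 → 12 nt.
Frame 3: GCG CCG CGG CTA GAA TGC CGA ACT GAA AAT GTT CTC TTT TAT GAT CTA GGA — no ATG→stop ORF.
Longest: frame 1, positions 31–51, 21 nt = 7 codons = 6 aa. → 6 amino acids.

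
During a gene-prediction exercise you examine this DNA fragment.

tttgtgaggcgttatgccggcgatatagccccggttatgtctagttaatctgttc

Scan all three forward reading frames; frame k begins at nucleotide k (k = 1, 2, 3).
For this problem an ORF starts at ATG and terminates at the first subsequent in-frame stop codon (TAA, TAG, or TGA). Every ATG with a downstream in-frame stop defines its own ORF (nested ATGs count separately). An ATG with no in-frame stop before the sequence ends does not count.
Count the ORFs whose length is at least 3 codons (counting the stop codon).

Frame 1: TTT GTG AGG CGT TAT GCC GGC GAT ATA GCC CCG GTT ATG TCT AGT TAA TCT GTT — ATG at 37, stop TAA at 46 → 12 nt.
Frame 2: TTG TGA GGC GTT ATG CCG GCG ATA TAG CCC CGG TTA TGT CTA GTT AAT CTG TTC — ATG at 14, stop TAG at 26 → 15 nt.
Frame 3: TGT GAG GCG TTA TGC CGG CGA TAT AGC CCC GGT TAT GTC TAG TTA ATC TGT — no ATG→stop ORF.
ORFs ≥ 3 codons: frame 1 37–48 (4 codons), frame 2 14–28 (5 codons). Count = 2.

2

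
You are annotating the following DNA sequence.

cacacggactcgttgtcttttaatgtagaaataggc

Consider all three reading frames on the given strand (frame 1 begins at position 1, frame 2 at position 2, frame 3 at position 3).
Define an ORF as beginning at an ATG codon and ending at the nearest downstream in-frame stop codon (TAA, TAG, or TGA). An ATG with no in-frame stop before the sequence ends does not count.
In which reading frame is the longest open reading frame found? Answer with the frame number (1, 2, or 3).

2

Frame 1: CAC ACG GAC TCG TTG TCT TTT AAT GTA GAA ATA GGC — no ATG→stop ORF.
Frame 2: ACA CGG ACT CGT TGT CTT TTA ATG TAG AAA TAG — ATG at 23, stop TAG at 26 → 6 nt.
Frame 3: CAC GGA CTC GTT GTC TTT TAA TGT AGA AAT AGG — no ATG→stop ORF.
Longest ORF is 6 nt in frame 2 (positions 23–28).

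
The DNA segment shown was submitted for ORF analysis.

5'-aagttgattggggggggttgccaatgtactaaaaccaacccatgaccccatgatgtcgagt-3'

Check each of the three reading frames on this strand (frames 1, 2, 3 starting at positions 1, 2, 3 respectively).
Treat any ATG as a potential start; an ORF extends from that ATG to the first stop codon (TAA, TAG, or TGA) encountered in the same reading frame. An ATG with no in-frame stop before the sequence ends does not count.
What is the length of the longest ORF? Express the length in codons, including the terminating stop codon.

4

Frame 1: AAG TTG ATT GGG GGG GGT TGC CAA TGT ACT AAA ACC AAC CCA TGA CCC CAT GAT GTC GAG — no ATG→stop ORF.
Frame 2: AGT TGA TTG GGG GGG GTT GCC AAT GTA CTA AAA CCA ACC CAT GAC CCC ATG ATG TCG AGT — no ATG→stop ORF.
Frame 3: GTT GAT TGG GGG GGG TTG CCA ATG TAC TAA AAC CAA CCC ATG ACC CCA TGA TGT CGA — ATG at 24, stop TAA at 30 → 9 nt; ATG at 42, stop TGA at 51 → 12 nt.
Longest: frame 3, positions 42–53, 12 nt = 4 codons = 3 aa. → 4 codons.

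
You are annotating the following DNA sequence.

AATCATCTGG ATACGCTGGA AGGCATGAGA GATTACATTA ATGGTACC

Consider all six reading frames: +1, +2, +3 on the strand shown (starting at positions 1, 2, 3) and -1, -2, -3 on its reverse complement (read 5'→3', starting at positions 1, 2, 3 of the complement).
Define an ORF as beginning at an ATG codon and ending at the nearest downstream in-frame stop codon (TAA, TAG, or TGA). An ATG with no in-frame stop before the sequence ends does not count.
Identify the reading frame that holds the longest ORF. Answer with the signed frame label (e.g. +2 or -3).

-2

Reverse complement (5'→3'): GGTACCATTAATGTAATCTCTCATGCCTTCCAGCGTATCCAGATGATT
Frame +1: AAT CAT CTG GAT ACG CTG GAA GGC ATG AGA GAT TAC ATT AAT GGT ACC — no ATG→stop ORF.
Frame +2: ATC ATC TGG ATA CGC TGG AAG GCA TGA GAG ATT ACA TTA ATG GTA — no ATG→stop ORF.
Frame +3: TCA TCT GGA TAC GCT GGA AGG CAT GAG AGA TTA CAT TAA TGG TAC — no ATG→stop ORF.
Frame -1: GGT ACC ATT AAT GTA ATC TCT CAT GCC TTC CAG CGT ATC CAG ATG ATT — no ATG→stop ORF.
Frame -2: GTA CCA TTA ATG TAA TCT CTC ATG CCT TCC AGC GTA TCC AGA TGA — ATG at 11, stop TAA at 14 → 6 nt; ATG at 23, stop TGA at 44 → 24 nt.
Frame -3: TAC CAT TAA TGT AAT CTC TCA TGC CTT CCA GCG TAT CCA GAT GAT — no ATG→stop ORF.
Longest ORF is 24 nt in frame -2 (positions 23–46).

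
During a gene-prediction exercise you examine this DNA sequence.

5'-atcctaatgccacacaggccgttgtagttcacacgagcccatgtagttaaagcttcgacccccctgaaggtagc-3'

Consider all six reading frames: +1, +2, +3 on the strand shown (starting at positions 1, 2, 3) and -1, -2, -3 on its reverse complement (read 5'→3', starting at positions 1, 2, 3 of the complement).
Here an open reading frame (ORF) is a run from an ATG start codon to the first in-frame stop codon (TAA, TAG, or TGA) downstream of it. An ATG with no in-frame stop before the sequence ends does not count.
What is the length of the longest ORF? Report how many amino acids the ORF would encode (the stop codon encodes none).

Reverse complement (5'→3'): GCTACCTTCAGGGGGGTCGAAGCTTTAACTACATGGGCTCGTGTGAACTACAACGGCCTGTGTGGCATTAGGAT
Frame +1: ATC CTA ATG CCA CAC AGG CCG TTG TAG TTC ACA CGA GCC CAT GTA GTT AAA GCT TCG ACC CCC CTG AAG GTA — ATG at 7, stop TAG at 25 → 21 nt.
Frame +2: TCC TAA TGC CAC ACA GGC CGT TGT AGT TCA CAC GAG CCC ATG TAG TTA AAG CTT CGA CCC CCC TGA AGG TAG — ATG at 41, stop TAG at 44 → 6 nt.
Frame +3: CCT AAT GCC ACA CAG GCC GTT GTA GTT CAC ACG AGC CCA TGT AGT TAA AGC TTC GAC CCC CCT GAA GGT AGC — no ATG→stop ORF.
Frame -1: GCT ACC TTC AGG GGG GTC GAA GCT TTA ACT ACA TGG GCT CGT GTG AAC TAC AAC GGC CTG TGT GGC ATT AGG — no ATG→stop ORF.
Frame -2: CTA CCT TCA GGG GGG TCG AAG CTT TAA CTA CAT GGG CTC GTG TGA ACT ACA ACG GCC TGT GTG GCA TTA GGA — no ATG→stop ORF.
Frame -3: TAC CTT CAG GGG GGT CGA AGC TTT AAC TAC ATG GGC TCG TGT GAA CTA CAA CGG CCT GTG TGG CAT TAG GAT — ATG at 33, stop TAG at 69 → 39 nt.
Longest: frame -3, positions 33–71, 39 nt = 13 codons = 12 aa. → 12 amino acids.

12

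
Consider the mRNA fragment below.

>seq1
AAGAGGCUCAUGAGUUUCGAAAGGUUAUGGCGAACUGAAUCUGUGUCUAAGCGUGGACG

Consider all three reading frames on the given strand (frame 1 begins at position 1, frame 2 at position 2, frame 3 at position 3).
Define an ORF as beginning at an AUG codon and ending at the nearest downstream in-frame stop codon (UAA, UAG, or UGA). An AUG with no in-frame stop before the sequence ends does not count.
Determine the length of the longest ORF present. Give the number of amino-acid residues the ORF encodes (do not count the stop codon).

Frame 1: AAG AGG CUC AUG AGU UUC GAA AGG UUA UGG CGA ACU GAA UCU GUG UCU AAG CGU GGA — no AUG→stop ORF.
Frame 2: AGA GGC UCA UGA GUU UCG AAA GGU UAU GGC GAA CUG AAU CUG UGU CUA AGC GUG GAC — no AUG→stop ORF.
Frame 3: GAG GCU CAU GAG UUU CGA AAG GUU AUG GCG AAC UGA AUC UGU GUC UAA GCG UGG ACG — AUG at 27, stop UGA at 36 → 12 nt.
Longest: frame 3, positions 27–38, 12 nt = 4 codons = 3 aa. → 3 amino acids.

3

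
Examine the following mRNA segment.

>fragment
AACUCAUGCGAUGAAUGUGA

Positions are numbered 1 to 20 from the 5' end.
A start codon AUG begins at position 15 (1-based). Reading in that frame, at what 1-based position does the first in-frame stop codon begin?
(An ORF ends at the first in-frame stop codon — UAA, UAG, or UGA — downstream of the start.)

18

Codons from position 15: AUG (15–17), UGA (18–20).
UGA is a stop codon; it begins at position 18.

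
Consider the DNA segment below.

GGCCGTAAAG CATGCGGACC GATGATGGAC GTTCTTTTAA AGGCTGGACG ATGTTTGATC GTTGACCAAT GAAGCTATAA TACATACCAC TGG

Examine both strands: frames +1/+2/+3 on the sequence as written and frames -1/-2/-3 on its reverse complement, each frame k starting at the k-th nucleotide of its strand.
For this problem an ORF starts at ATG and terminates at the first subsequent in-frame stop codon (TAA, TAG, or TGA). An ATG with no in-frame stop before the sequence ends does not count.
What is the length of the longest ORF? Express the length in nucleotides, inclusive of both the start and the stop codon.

Reverse complement (5'→3'): CCAGTGGTATGTATTATAGCTTCATTGGTCAACGATCAAACATCGTCCAGCCTTTAAAAGAACGTCCATCATCGGTCCGCATGCTTTACGGCC
Frame +1: GGC CGT AAA GCA TGC GGA CCG ATG ATG GAC GTT CTT TTA AAG GCT GGA CGA TGT TTG ATC GTT GAC CAA TGA AGC TAT AAT ACA TAC CAC TGG — ATG at 22, stop TGA at 70 → 51 nt; ATG at 25, stop TGA at 70 → 48 nt.
Frame +2: GCC GTA AAG CAT GCG GAC CGA TGA TGG ACG TTC TTT TAA AGG CTG GAC GAT GTT TGA TCG TTG ACC AAT GAA GCT ATA ATA CAT ACC ACT — no ATG→stop ORF.
Frame +3: CCG TAA AGC ATG CGG ACC GAT GAT GGA CGT TCT TTT AAA GGC TGG ACG ATG TTT GAT CGT TGA CCA ATG AAG CTA TAA TAC ATA CCA CTG — ATG at 12, stop TGA at 63 → 54 nt; ATG at 51, stop TGA at 63 → 15 nt; ATG at 69, stop TAA at 78 → 12 nt.
Frame -1: CCA GTG GTA TGT ATT ATA GCT TCA TTG GTC AAC GAT CAA ACA TCG TCC AGC CTT TAA AAG AAC GTC CAT CAT CGG TCC GCA TGC TTT ACG GCC — no ATG→stop ORF.
Frame -2: CAG TGG TAT GTA TTA TAG CTT CAT TGG TCA ACG ATC AAA CAT CGT CCA GCC TTT AAA AGA ACG TCC ATC ATC GGT CCG CAT GCT TTA CGG — no ATG→stop ORF.
Frame -3: AGT GGT ATG TAT TAT AGC TTC ATT GGT CAA CGA TCA AAC ATC GTC CAG CCT TTA AAA GAA CGT CCA TCA TCG GTC CGC ATG CTT TAC GGC — no ATG→stop ORF.
Longest: frame +3, positions 12–65, 54 nt = 18 codons = 17 aa. → 54 nucleotides.

54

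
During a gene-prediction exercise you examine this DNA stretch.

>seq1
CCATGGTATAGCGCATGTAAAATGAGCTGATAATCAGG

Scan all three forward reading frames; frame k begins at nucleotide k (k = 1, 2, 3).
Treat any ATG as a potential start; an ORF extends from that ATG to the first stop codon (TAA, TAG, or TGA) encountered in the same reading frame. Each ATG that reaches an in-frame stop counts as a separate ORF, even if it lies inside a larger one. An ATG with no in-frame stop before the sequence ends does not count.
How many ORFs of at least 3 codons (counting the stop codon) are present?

2

Frame 1: CCA TGG TAT AGC GCA TGT AAA ATG AGC TGA TAA TCA — ATG at 22, stop TGA at 28 → 9 nt.
Frame 2: CAT GGT ATA GCG CAT GTA AAA TGA GCT GAT AAT CAG — no ATG→stop ORF.
Frame 3: ATG GTA TAG CGC ATG TAA AAT GAG CTG ATA ATC AGG — ATG at 3, stop TAG at 9 → 9 nt; ATG at 15, stop TAA at 18 → 6 nt.
ORFs ≥ 3 codons: frame 1 22–30 (3 codons), frame 3 3–11 (3 codons). Count = 2.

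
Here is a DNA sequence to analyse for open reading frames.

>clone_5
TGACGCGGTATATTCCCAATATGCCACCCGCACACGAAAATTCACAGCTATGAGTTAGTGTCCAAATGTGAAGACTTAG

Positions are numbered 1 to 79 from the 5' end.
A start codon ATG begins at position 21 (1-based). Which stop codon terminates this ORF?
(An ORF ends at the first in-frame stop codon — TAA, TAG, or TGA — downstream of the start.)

TGA

Codons from position 21: ATG (21–23), CCA (24–26), CCC (27–29), GCA (30–32), CAC (33–35), GAA (36–38), AAT (39–41), TCA (42–44), CAG (45–47), CTA (48–50), TGA (51–53).
The first in-frame stop codon is TGA.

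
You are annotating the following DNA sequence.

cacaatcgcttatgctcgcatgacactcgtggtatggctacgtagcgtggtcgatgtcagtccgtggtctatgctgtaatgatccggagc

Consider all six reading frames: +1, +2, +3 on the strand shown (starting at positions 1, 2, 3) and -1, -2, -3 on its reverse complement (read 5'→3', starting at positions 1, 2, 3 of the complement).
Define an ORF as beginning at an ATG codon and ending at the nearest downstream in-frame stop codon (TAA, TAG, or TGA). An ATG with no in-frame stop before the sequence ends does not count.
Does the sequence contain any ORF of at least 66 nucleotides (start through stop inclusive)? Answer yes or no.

no

Reverse complement (5'→3'): GCTCCGGATCATTACAGCATAGACCACGGACTGACATCGACCACGCTACGTAGCCATACCACGAGTGTCATGCGAGCATAAGCGATTGTG
Frame +1: CAC AAT CGC TTA TGC TCG CAT GAC ACT CGT GGT ATG GCT ACG TAG CGT GGT CGA TGT CAG TCC GTG GTC TAT GCT GTA ATG ATC CGG AGC — ATG at 34, stop TAG at 43 → 12 nt.
Frame +2: ACA ATC GCT TAT GCT CGC ATG ACA CTC GTG GTA TGG CTA CGT AGC GTG GTC GAT GTC AGT CCG TGG TCT ATG CTG TAA TGA TCC GGA — ATG at 20, stop TAA at 77 → 60 nt; ATG at 71, stop TAA at 77 → 9 nt.
Frame +3: CAA TCG CTT ATG CTC GCA TGA CAC TCG TGG TAT GGC TAC GTA GCG TGG TCG ATG TCA GTC CGT GGT CTA TGC TGT AAT GAT CCG GAG — ATG at 12, stop TGA at 21 → 12 nt.
Frame -1: GCT CCG GAT CAT TAC AGC ATA GAC CAC GGA CTG ACA TCG ACC ACG CTA CGT AGC CAT ACC ACG AGT GTC ATG CGA GCA TAA GCG ATT GTG — ATG at 70, stop TAA at 79 → 12 nt.
Frame -2: CTC CGG ATC ATT ACA GCA TAG ACC ACG GAC TGA CAT CGA CCA CGC TAC GTA GCC ATA CCA CGA GTG TCA TGC GAG CAT AAG CGA TTG — no ATG→stop ORF.
Frame -3: TCC GGA TCA TTA CAG CAT AGA CCA CGG ACT GAC ATC GAC CAC GCT ACG TAG CCA TAC CAC GAG TGT CAT GCG AGC ATA AGC GAT TGT — no ATG→stop ORF.
Largest ORF found is 60 nucleotides < 66, so no.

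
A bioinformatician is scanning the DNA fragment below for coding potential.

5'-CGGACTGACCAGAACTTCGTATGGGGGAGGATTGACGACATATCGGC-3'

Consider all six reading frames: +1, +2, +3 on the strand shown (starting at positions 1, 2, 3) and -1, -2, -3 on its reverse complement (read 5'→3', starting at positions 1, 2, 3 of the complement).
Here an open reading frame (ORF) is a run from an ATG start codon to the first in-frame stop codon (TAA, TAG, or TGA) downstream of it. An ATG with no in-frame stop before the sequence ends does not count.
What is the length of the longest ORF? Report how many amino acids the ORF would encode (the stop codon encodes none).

Reverse complement (5'→3'): GCCGATATGTCGTCAATCCTCCCCCATACGAAGTTCTGGTCAGTCCG
Frame +1: CGG ACT GAC CAG AAC TTC GTA TGG GGG AGG ATT GAC GAC ATA TCG — no ATG→stop ORF.
Frame +2: GGA CTG ACC AGA ACT TCG TAT GGG GGA GGA TTG ACG ACA TAT CGG — no ATG→stop ORF.
Frame +3: GAC TGA CCA GAA CTT CGT ATG GGG GAG GAT TGA CGA CAT ATC GGC — ATG at 21, stop TGA at 33 → 15 nt.
Frame -1: GCC GAT ATG TCG TCA ATC CTC CCC CAT ACG AAG TTC TGG TCA GTC — no ATG→stop ORF.
Frame -2: CCG ATA TGT CGT CAA TCC TCC CCC ATA CGA AGT TCT GGT CAG TCC — no ATG→stop ORF.
Frame -3: CGA TAT GTC GTC AAT CCT CCC CCA TAC GAA GTT CTG GTC AGT CCG — no ATG→stop ORF.
Longest: frame +3, positions 21–35, 15 nt = 5 codons = 4 aa. → 4 amino acids.

4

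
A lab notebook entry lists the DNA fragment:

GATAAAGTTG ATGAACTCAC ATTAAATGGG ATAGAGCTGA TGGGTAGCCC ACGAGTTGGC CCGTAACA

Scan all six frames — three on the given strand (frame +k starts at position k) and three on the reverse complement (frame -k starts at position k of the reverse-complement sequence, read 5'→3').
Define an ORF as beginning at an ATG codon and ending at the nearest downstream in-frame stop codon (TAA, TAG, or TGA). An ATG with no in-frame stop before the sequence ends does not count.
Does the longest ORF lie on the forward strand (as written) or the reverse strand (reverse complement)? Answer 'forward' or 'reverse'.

forward

Reverse complement (5'→3'): TGTTACGGGCCAACTCGTGGGCTACCCATCAGCTCTATCCCATTTAATGTGAGTTCATCAACTTTATC
Frame +1: GAT AAA GTT GAT GAA CTC ACA TTA AAT GGG ATA GAG CTG ATG GGT AGC CCA CGA GTT GGC CCG TAA — ATG at 40, stop TAA at 64 → 27 nt.
Frame +2: ATA AAG TTG ATG AAC TCA CAT TAA ATG GGA TAG AGC TGA TGG GTA GCC CAC GAG TTG GCC CGT AAC — ATG at 11, stop TAA at 23 → 15 nt; ATG at 26, stop TAG at 32 → 9 nt.
Frame +3: TAA AGT TGA TGA ACT CAC ATT AAA TGG GAT AGA GCT GAT GGG TAG CCC ACG AGT TGG CCC GTA ACA — no ATG→stop ORF.
Frame -1: TGT TAC GGG CCA ACT CGT GGG CTA CCC ATC AGC TCT ATC CCA TTT AAT GTG AGT TCA TCA ACT TTA — no ATG→stop ORF.
Frame -2: GTT ACG GGC CAA CTC GTG GGC TAC CCA TCA GCT CTA TCC CAT TTA ATG TGA GTT CAT CAA CTT TAT — ATG at 47, stop TGA at 50 → 6 nt.
Frame -3: TTA CGG GCC AAC TCG TGG GCT ACC CAT CAG CTC TAT CCC ATT TAA TGT GAG TTC ATC AAC TTT ATC — no ATG→stop ORF.
Forward-strand max 27 nt; reverse-strand max 6 nt. The forward strand has the longer ORF.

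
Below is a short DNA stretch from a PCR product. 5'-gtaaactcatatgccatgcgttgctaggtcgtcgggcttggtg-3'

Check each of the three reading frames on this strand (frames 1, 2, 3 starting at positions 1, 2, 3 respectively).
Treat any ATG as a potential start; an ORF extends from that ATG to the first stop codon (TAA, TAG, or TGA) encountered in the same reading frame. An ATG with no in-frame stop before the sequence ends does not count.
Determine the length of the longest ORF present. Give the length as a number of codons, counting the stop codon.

Frame 1: GTA AAC TCA TAT GCC ATG CGT TGC TAG GTC GTC GGG CTT GGT — ATG at 16, stop TAG at 25 → 12 nt.
Frame 2: TAA ACT CAT ATG CCA TGC GTT GCT AGG TCG TCG GGC TTG GTG — no ATG→stop ORF.
Frame 3: AAA CTC ATA TGC CAT GCG TTG CTA GGT CGT CGG GCT TGG — no ATG→stop ORF.
Longest: frame 1, positions 16–27, 12 nt = 4 codons = 3 aa. → 4 codons.

4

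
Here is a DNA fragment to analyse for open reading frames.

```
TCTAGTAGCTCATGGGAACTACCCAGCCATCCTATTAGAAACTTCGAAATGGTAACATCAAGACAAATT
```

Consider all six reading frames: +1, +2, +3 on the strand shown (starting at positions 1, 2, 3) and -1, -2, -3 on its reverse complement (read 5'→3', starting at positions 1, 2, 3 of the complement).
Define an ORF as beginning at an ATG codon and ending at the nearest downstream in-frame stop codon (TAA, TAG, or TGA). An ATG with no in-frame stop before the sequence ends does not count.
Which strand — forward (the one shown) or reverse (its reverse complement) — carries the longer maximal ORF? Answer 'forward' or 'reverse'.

forward

Reverse complement (5'→3'): AATTTGTCTTGATGTTACCATTTCGAAGTTTCTAATAGGATGGCTGGGTAGTTCCCATGAGCTACTAGA
Frame +1: TCT AGT AGC TCA TGG GAA CTA CCC AGC CAT CCT ATT AGA AAC TTC GAA ATG GTA ACA TCA AGA CAA ATT — no ATG→stop ORF.
Frame +2: CTA GTA GCT CAT GGG AAC TAC CCA GCC ATC CTA TTA GAA ACT TCG AAA TGG TAA CAT CAA GAC AAA — no ATG→stop ORF.
Frame +3: TAG TAG CTC ATG GGA ACT ACC CAG CCA TCC TAT TAG AAA CTT CGA AAT GGT AAC ATC AAG ACA AAT — ATG at 12, stop TAG at 36 → 27 nt.
Frame -1: AAT TTG TCT TGA TGT TAC CAT TTC GAA GTT TCT AAT AGG ATG GCT GGG TAG TTC CCA TGA GCT ACT AGA — ATG at 40, stop TAG at 49 → 12 nt.
Frame -2: ATT TGT CTT GAT GTT ACC ATT TCG AAG TTT CTA ATA GGA TGG CTG GGT AGT TCC CAT GAG CTA CTA — no ATG→stop ORF.
Frame -3: TTT GTC TTG ATG TTA CCA TTT CGA AGT TTC TAA TAG GAT GGC TGG GTA GTT CCC ATG AGC TAC TAG — ATG at 12, stop TAA at 33 → 24 nt; ATG at 57, stop TAG at 66 → 12 nt.
Forward-strand max 27 nt; reverse-strand max 24 nt. The forward strand has the longer ORF.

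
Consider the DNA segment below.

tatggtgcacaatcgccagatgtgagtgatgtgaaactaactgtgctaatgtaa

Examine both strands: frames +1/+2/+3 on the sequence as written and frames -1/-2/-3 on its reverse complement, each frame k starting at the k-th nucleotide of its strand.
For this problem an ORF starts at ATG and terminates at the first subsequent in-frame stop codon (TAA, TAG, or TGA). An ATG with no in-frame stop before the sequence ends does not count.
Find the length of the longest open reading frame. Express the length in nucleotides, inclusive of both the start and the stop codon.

24

Reverse complement (5'→3'): TTACATTAGCACAGTTAGTTTCACATCACTCACATCTGGCGATTGTGCACCATA
Frame +1: TAT GGT GCA CAA TCG CCA GAT GTG AGT GAT GTG AAA CTA ACT GTG CTA ATG TAA — ATG at 49, stop TAA at 52 → 6 nt.
Frame +2: ATG GTG CAC AAT CGC CAG ATG TGA GTG ATG TGA AAC TAA CTG TGC TAA TGT — ATG at 2, stop TGA at 23 → 24 nt; ATG at 20, stop TGA at 23 → 6 nt; ATG at 29, stop TGA at 32 → 6 nt.
Frame +3: TGG TGC ACA ATC GCC AGA TGT GAG TGA TGT GAA ACT AAC TGT GCT AAT GTA — no ATG→stop ORF.
Frame -1: TTA CAT TAG CAC AGT TAG TTT CAC ATC ACT CAC ATC TGG CGA TTG TGC ACC ATA — no ATG→stop ORF.
Frame -2: TAC ATT AGC ACA GTT AGT TTC ACA TCA CTC ACA TCT GGC GAT TGT GCA CCA — no ATG→stop ORF.
Frame -3: ACA TTA GCA CAG TTA GTT TCA CAT CAC TCA CAT CTG GCG ATT GTG CAC CAT — no ATG→stop ORF.
Longest: frame +2, positions 2–25, 24 nt = 8 codons = 7 aa. → 24 nucleotides.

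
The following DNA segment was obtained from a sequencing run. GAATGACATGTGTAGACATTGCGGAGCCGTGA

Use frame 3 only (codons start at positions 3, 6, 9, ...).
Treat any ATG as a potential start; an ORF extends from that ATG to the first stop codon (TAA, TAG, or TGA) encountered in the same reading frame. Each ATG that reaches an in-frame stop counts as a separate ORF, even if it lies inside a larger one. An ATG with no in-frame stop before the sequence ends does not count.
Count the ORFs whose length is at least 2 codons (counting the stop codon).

Frame 3: ATG ACA TGT GTA GAC ATT GCG GAG CCG TGA — ATG at 3, stop TGA at 30 → 30 nt.
ORFs ≥ 2 codons: frame 3 3–32 (10 codons). Count = 1.

1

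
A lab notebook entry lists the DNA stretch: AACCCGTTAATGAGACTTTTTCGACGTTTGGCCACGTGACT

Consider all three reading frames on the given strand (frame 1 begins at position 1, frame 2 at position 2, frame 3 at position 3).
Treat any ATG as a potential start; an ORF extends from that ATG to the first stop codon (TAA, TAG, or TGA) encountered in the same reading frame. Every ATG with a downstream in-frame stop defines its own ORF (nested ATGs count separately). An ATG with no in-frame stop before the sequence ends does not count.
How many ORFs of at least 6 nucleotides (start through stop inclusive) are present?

Frame 1: AAC CCG TTA ATG AGA CTT TTT CGA CGT TTG GCC ACG TGA — ATG at 10, stop TGA at 37 → 30 nt.
Frame 2: ACC CGT TAA TGA GAC TTT TTC GAC GTT TGG CCA CGT GAC — no ATG→stop ORF.
Frame 3: CCC GTT AAT GAG ACT TTT TCG ACG TTT GGC CAC GTG ACT — no ATG→stop ORF.
ORFs ≥ 6 nucleotides: frame 1 10–39 (30 nucleotides). Count = 1.

1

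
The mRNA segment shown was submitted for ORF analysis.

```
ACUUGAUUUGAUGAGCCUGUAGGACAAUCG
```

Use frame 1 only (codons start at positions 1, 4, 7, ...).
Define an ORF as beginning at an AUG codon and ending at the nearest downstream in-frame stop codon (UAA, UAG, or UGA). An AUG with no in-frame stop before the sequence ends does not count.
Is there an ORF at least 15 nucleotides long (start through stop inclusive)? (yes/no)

Frame 1: ACU UGA UUU GAU GAG CCU GUA GGA CAA UCG — no AUG→stop ORF.
Largest ORF found is 0 nucleotides < 15, so no.

no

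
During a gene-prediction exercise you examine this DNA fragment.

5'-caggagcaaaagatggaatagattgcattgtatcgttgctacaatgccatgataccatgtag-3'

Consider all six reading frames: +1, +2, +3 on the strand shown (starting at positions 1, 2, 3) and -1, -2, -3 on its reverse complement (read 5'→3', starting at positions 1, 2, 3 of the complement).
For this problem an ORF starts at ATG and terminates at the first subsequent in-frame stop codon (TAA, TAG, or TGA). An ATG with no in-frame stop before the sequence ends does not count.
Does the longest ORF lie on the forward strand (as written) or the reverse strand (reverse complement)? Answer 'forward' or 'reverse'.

Reverse complement (5'→3'): CTACATGGTATCATGGCATTGTAGCAACGATACAATGCAATCTATTCCATCTTTTGCTCCTG
Frame +1: CAG GAG CAA AAG ATG GAA TAG ATT GCA TTG TAT CGT TGC TAC AAT GCC ATG ATA CCA TGT — ATG at 13, stop TAG at 19 → 9 nt.
Frame +2: AGG AGC AAA AGA TGG AAT AGA TTG CAT TGT ATC GTT GCT ACA ATG CCA TGA TAC CAT GTA — ATG at 44, stop TGA at 50 → 9 nt.
Frame +3: GGA GCA AAA GAT GGA ATA GAT TGC ATT GTA TCG TTG CTA CAA TGC CAT GAT ACC ATG TAG — ATG at 57, stop TAG at 60 → 6 nt.
Frame -1: CTA CAT GGT ATC ATG GCA TTG TAG CAA CGA TAC AAT GCA ATC TAT TCC ATC TTT TGC TCC — ATG at 13, stop TAG at 22 → 12 nt.
Frame -2: TAC ATG GTA TCA TGG CAT TGT AGC AAC GAT ACA ATG CAA TCT ATT CCA TCT TTT GCT CCT — no ATG→stop ORF.
Frame -3: ACA TGG TAT CAT GGC ATT GTA GCA ACG ATA CAA TGC AAT CTA TTC CAT CTT TTG CTC CTG — no ATG→stop ORF.
Forward-strand max 9 nt; reverse-strand max 12 nt. The reverse strand has the longer ORF.

reverse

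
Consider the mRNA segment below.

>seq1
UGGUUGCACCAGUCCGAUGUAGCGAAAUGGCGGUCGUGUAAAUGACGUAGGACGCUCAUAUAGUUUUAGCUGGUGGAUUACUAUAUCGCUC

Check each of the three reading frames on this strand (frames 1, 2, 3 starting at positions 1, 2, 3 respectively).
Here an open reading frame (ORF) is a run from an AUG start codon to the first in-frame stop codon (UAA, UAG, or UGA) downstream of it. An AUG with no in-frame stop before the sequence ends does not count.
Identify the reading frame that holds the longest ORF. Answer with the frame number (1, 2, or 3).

Frame 1: UGG UUG CAC CAG UCC GAU GUA GCG AAA UGG CGG UCG UGU AAA UGA CGU AGG ACG CUC AUA UAG UUU UAG CUG GUG GAU UAC UAU AUC GCU — no AUG→stop ORF.
Frame 2: GGU UGC ACC AGU CCG AUG UAG CGA AAU GGC GGU CGU GUA AAU GAC GUA GGA CGC UCA UAU AGU UUU AGC UGG UGG AUU ACU AUA UCG CUC — AUG at 17, stop UAG at 20 → 6 nt.
Frame 3: GUU GCA CCA GUC CGA UGU AGC GAA AUG GCG GUC GUG UAA AUG ACG UAG GAC GCU CAU AUA GUU UUA GCU GGU GGA UUA CUA UAU CGC — AUG at 27, stop UAA at 39 → 15 nt; AUG at 42, stop UAG at 48 → 9 nt.
Longest ORF is 15 nt in frame 3 (positions 27–41).

3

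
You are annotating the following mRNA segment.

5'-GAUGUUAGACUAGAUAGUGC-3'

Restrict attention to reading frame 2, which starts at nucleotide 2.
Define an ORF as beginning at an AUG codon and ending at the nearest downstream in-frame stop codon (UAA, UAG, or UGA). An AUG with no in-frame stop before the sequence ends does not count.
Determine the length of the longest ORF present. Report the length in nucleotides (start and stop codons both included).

Frame 2: AUG UUA GAC UAG AUA GUG — AUG at 2, stop UAG at 11 → 12 nt.
Longest: frame 2, positions 2–13, 12 nt = 4 codons = 3 aa. → 12 nucleotides.

12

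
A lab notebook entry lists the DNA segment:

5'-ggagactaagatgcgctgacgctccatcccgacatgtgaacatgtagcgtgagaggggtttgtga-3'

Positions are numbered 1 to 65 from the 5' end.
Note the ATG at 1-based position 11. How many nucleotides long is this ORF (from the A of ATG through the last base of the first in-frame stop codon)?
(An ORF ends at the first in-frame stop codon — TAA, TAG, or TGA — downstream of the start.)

Codons from position 11: ATG (11–13), CGC (14–16), TGA (17–19).
TGA is the first in-frame stop; ORF spans 11–19, 9 nucleotides.

9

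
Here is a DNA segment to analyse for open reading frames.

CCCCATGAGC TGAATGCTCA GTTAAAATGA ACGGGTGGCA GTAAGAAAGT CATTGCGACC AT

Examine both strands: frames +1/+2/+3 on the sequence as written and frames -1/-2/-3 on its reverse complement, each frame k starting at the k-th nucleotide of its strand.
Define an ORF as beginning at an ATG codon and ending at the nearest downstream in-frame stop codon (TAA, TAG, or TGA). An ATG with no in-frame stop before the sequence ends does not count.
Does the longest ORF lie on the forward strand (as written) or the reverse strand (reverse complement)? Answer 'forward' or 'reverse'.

reverse

Reverse complement (5'→3'): ATGGTCGCAATGACTTTCTTACTGCCACCCGTTCATTTTAACTGAGCATTCAGCTCATGGGG
Frame +1: CCC CAT GAG CTG AAT GCT CAG TTA AAA TGA ACG GGT GGC AGT AAG AAA GTC ATT GCG ACC — no ATG→stop ORF.
Frame +2: CCC ATG AGC TGA ATG CTC AGT TAA AAT GAA CGG GTG GCA GTA AGA AAG TCA TTG CGA CCA — ATG at 5, stop TGA at 11 → 9 nt; ATG at 14, stop TAA at 23 → 12 nt.
Frame +3: CCA TGA GCT GAA TGC TCA GTT AAA ATG AAC GGG TGG CAG TAA GAA AGT CAT TGC GAC CAT — ATG at 27, stop TAA at 42 → 18 nt.
Frame -1: ATG GTC GCA ATG ACT TTC TTA CTG CCA CCC GTT CAT TTT AAC TGA GCA TTC AGC TCA TGG — ATG at 1, stop TGA at 43 → 45 nt; ATG at 10, stop TGA at 43 → 36 nt.
Frame -2: TGG TCG CAA TGA CTT TCT TAC TGC CAC CCG TTC ATT TTA ACT GAG CAT TCA GCT CAT GGG — no ATG→stop ORF.
Frame -3: GGT CGC AAT GAC TTT CTT ACT GCC ACC CGT TCA TTT TAA CTG AGC ATT CAG CTC ATG GGG — no ATG→stop ORF.
Forward-strand max 18 nt; reverse-strand max 45 nt. The reverse strand has the longer ORF.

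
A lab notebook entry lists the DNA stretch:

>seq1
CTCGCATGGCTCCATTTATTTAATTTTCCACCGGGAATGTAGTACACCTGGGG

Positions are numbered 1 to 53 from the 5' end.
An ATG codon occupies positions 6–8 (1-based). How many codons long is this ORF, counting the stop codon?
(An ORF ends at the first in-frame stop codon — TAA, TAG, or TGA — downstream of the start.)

Codons from position 6: ATG (6–8), GCT (9–11), CCA (12–14), TTT (15–17), ATT (18–20), TAA (21–23).
TAA is the first in-frame stop; that's 6 codons including the stop.

6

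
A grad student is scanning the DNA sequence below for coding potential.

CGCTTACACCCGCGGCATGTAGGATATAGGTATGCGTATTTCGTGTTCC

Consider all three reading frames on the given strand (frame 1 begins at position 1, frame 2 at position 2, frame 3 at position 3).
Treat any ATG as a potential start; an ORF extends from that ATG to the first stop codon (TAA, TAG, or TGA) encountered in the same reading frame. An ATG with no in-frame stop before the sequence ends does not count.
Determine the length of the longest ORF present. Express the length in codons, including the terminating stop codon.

2

Frame 1: CGC TTA CAC CCG CGG CAT GTA GGA TAT AGG TAT GCG TAT TTC GTG TTC — no ATG→stop ORF.
Frame 2: GCT TAC ACC CGC GGC ATG TAG GAT ATA GGT ATG CGT ATT TCG TGT TCC — ATG at 17, stop TAG at 20 → 6 nt.
Frame 3: CTT ACA CCC GCG GCA TGT AGG ATA TAG GTA TGC GTA TTT CGT GTT — no ATG→stop ORF.
Longest: frame 2, positions 17–22, 6 nt = 2 codons = 1 aa. → 2 codons.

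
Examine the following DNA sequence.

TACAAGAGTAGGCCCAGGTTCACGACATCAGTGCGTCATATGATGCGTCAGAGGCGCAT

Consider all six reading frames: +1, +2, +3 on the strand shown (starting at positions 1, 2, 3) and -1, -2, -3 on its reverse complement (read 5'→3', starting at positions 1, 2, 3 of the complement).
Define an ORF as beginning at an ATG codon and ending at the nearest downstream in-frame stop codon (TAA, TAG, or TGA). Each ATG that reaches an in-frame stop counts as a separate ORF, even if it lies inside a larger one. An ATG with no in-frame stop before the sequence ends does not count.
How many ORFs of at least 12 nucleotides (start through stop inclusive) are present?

Reverse complement (5'→3'): ATGCGCCTCTGACGCATCATATGACGCACTGATGTCGTGAACCTGGGCCTACTCTTGTA
Frame +1: TAC AAG AGT AGG CCC AGG TTC ACG ACA TCA GTG CGT CAT ATG ATG CGT CAG AGG CGC — no ATG→stop ORF.
Frame +2: ACA AGA GTA GGC CCA GGT TCA CGA CAT CAG TGC GTC ATA TGA TGC GTC AGA GGC GCA — no ATG→stop ORF.
Frame +3: CAA GAG TAG GCC CAG GTT CAC GAC ATC AGT GCG TCA TAT GAT GCG TCA GAG GCG CAT — no ATG→stop ORF.
Frame -1: ATG CGC CTC TGA CGC ATC ATA TGA CGC ACT GAT GTC GTG AAC CTG GGC CTA CTC TTG — ATG at 1, stop TGA at 10 → 12 nt.
Frame -2: TGC GCC TCT GAC GCA TCA TAT GAC GCA CTG ATG TCG TGA ACC TGG GCC TAC TCT TGT — ATG at 32, stop TGA at 38 → 9 nt.
Frame -3: GCG CCT CTG ACG CAT CAT ATG ACG CAC TGA TGT CGT GAA CCT GGG CCT ACT CTT GTA — ATG at 21, stop TGA at 30 → 12 nt.
ORFs ≥ 12 nucleotides: frame -1 1–12 (12 nucleotides), frame -3 21–32 (12 nucleotides). Count = 2.

2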